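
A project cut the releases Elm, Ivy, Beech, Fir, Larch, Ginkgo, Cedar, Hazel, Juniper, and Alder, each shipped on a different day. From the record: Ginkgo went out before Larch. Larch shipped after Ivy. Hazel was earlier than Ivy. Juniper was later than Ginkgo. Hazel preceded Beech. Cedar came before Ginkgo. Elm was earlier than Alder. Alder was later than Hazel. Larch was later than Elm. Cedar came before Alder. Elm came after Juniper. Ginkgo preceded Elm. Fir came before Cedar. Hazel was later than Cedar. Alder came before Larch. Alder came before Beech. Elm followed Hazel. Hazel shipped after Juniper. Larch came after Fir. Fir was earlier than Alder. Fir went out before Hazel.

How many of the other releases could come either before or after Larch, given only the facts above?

1

Forced before Larch: Alder, Cedar, Elm, Fir, Ginkgo, Hazel, Ivy, and Juniper.
That leaves Beech with no forced order relative to Larch — 1.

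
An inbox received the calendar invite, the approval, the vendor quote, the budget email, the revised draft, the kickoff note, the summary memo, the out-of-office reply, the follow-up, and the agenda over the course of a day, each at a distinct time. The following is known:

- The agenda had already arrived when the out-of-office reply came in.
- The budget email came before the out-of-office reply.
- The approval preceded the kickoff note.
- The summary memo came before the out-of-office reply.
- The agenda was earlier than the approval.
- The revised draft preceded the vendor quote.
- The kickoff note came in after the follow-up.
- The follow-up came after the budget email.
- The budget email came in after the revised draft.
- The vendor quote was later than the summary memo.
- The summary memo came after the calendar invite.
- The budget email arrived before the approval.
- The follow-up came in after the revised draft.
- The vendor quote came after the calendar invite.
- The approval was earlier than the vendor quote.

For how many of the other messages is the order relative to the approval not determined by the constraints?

4

Forced before the approval: the agenda, the budget email, and the revised draft; forced after the approval: the kickoff note and the vendor quote.
That leaves the calendar invite, the follow-up, the out-of-office reply, and the summary memo with no forced order relative to the approval — 4.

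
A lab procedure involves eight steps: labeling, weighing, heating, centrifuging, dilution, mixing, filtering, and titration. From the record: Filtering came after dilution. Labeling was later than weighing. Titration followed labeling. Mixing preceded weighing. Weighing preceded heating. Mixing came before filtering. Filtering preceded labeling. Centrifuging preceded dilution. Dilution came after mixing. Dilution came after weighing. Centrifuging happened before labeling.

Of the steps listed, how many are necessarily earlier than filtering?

4

Directly stated before filtering: dilution and mixing.
Centrifuging reaches filtering via centrifuging → dilution → filtering.
Weighing reaches filtering via weighing → dilution → filtering.
No chain forces titration (or any of the others) ahead of filtering.
That's centrifuging, dilution, mixing, and weighing — 4 in all.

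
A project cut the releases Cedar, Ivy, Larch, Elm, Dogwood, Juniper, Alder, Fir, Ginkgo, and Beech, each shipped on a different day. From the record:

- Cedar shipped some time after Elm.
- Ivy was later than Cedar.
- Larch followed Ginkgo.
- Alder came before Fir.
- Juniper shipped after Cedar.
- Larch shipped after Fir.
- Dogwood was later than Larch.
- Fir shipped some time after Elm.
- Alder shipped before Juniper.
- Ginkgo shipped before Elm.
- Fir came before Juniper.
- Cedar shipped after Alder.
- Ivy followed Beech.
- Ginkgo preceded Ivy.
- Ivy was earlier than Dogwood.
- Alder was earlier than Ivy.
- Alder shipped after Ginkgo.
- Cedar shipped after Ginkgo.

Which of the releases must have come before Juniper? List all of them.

Directly stated before Juniper: Alder, Cedar, and Fir.
Elm reaches Juniper via Elm → Cedar → Juniper.
Ginkgo reaches Juniper via Ginkgo → Cedar → Juniper.
No chain forces Beech (or any of the others) ahead of Juniper.

Alder, Cedar, Elm, Fir, Ginkgo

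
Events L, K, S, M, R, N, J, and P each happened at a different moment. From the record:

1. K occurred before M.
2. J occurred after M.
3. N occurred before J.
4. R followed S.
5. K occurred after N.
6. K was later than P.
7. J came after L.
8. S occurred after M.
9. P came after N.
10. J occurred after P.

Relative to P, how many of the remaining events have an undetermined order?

1

Forced before P: N; forced after P: J, K, M, R, and S.
That leaves L with no forced order relative to P — 1.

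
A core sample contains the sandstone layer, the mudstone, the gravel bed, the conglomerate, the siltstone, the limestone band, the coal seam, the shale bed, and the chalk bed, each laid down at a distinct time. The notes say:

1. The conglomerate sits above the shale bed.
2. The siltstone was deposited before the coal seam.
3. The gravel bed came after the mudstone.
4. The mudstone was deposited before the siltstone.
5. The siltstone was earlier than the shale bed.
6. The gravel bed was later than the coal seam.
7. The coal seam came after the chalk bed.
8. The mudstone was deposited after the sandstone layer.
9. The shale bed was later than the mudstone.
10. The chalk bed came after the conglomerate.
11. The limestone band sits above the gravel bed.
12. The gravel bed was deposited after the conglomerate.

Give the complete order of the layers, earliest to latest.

the sandstone layer, the mudstone, the siltstone, the shale bed, the conglomerate, the chalk bed, the coal seam, the gravel bed, the limestone band

The constraints fix every adjacent pair, so only one ordering works:
the sandstone layer → the mudstone → the siltstone → the shale bed → the conglomerate → the chalk bed → the coal seam → the gravel bed → the limestone band.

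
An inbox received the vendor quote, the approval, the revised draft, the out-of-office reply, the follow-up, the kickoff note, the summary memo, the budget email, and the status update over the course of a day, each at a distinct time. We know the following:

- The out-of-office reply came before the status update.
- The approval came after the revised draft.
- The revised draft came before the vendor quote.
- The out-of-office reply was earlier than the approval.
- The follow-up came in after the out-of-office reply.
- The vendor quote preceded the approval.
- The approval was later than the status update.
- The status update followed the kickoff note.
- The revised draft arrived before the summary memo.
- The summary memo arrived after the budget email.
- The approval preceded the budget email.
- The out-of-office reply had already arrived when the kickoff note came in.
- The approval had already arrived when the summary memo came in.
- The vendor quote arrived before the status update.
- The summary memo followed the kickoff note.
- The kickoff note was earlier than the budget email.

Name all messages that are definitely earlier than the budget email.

the approval, the kickoff note, the out-of-office reply, the revised draft, the status update, the vendor quote

Directly stated before the budget email: the approval and the kickoff note.
The out-of-office reply reaches the budget email via the out-of-office reply → the approval → the budget email.
The revised draft reaches the budget email via the revised draft → the approval → the budget email.
The status update reaches the budget email via the status update → the approval → the budget email.
Likewise the vendor quote reaches the budget email by chaining the stated constraints.
No chain forces the summary memo (or any of the others) ahead of the budget email.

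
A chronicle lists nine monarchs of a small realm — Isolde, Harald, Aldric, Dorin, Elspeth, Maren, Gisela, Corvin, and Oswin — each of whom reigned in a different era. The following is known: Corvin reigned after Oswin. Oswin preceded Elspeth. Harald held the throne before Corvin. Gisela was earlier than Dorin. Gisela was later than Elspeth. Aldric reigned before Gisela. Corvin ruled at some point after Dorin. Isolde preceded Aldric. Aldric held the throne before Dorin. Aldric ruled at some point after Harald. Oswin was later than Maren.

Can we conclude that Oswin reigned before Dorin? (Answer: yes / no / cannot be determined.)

Chain the constraints: Oswin → Elspeth → Gisela → Dorin. Each link is directly stated, so Oswin comes before Dorin.

yes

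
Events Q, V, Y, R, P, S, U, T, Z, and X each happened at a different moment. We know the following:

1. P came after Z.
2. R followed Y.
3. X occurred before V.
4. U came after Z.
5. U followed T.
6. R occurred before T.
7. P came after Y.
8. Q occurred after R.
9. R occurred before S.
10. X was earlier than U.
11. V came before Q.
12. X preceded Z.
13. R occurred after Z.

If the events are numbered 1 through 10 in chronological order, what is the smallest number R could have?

X, Y, and Z must all come before R — 3 forced predecessors.
Nothing else is forced ahead of R, so its earliest slot is position 3 + 1 = 4.

4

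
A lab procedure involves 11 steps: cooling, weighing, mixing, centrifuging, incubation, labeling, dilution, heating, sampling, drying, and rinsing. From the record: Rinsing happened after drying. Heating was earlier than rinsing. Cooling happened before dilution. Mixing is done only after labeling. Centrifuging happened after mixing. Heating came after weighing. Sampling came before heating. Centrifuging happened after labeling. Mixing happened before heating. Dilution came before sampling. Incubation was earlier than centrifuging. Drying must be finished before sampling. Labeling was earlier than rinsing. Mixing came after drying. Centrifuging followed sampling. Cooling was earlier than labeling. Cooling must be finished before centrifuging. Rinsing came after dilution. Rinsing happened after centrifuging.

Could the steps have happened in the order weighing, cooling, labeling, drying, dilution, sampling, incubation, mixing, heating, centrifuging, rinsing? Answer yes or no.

Check each stated constraint against the proposed order — e.g. labeling is ahead of rinsing; cooling is ahead of centrifuging. Every pair is in the required order; nothing is violated.

yes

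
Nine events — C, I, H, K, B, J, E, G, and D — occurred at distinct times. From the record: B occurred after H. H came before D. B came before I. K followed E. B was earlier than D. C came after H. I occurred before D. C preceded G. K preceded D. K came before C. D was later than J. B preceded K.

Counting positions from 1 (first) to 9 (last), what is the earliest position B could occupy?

2

H must come before B — 1 forced predecessor.
Nothing else is forced ahead of B, so its earliest slot is position 1 + 1 = 2.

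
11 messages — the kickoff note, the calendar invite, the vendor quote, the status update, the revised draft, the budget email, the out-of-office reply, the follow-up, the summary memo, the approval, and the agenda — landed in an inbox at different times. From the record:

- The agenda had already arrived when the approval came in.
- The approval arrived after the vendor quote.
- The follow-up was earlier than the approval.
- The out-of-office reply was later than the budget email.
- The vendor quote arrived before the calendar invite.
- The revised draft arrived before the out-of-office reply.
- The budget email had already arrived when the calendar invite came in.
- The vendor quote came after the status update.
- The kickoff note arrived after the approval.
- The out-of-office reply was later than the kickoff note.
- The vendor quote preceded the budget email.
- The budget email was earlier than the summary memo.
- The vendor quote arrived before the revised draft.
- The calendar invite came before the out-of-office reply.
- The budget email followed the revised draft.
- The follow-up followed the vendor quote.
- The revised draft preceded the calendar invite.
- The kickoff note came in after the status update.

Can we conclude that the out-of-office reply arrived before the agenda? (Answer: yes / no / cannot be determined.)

Tracing the constraints gives the agenda → the approval → the kickoff note → the out-of-office reply, so the agenda must come before the out-of-office reply.
That means the out-of-office reply cannot be before the agenda.

no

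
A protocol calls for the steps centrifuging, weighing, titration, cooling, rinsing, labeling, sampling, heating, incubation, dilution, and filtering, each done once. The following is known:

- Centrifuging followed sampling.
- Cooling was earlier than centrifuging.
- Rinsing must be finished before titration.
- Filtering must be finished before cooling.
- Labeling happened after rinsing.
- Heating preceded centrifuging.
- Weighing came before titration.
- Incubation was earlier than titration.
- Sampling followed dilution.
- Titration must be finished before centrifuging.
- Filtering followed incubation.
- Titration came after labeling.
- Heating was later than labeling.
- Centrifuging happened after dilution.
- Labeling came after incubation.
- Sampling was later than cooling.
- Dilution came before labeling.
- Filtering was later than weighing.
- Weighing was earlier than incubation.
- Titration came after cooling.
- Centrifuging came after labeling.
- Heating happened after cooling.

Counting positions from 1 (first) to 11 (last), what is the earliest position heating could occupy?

Cooling, dilution, filtering, incubation, labeling, rinsing, and weighing must all come before heating — 7 forced predecessors.
Nothing else is forced ahead of heating, so its earliest slot is position 7 + 1 = 8.

8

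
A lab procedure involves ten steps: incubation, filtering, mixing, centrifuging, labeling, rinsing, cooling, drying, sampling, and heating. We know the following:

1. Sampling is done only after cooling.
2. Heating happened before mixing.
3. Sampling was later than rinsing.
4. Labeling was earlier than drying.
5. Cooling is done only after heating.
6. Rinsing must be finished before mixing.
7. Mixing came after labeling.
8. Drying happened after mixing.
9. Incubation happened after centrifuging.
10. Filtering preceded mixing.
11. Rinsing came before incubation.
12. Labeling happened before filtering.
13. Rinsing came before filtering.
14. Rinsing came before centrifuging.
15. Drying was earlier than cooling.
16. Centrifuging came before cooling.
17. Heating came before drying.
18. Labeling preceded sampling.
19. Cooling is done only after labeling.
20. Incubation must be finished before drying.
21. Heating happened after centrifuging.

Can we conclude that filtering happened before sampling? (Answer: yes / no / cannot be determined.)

yes

Chain the constraints: filtering → mixing → drying → cooling → sampling. Each link is directly stated, so filtering comes before sampling.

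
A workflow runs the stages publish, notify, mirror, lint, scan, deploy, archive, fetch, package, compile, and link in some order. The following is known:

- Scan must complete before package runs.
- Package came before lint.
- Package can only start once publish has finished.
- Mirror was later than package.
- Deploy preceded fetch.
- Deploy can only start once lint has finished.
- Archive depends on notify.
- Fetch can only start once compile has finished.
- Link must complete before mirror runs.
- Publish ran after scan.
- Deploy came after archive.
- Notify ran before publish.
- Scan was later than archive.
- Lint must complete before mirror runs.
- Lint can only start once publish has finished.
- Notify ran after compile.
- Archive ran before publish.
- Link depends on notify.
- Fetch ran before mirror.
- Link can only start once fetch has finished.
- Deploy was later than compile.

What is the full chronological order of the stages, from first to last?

The constraints fix every adjacent pair, so only one ordering works:
compile → notify → archive → scan → publish → package → lint → deploy → fetch → link → mirror.

compile, notify, archive, scan, publish, package, lint, deploy, fetch, link, mirror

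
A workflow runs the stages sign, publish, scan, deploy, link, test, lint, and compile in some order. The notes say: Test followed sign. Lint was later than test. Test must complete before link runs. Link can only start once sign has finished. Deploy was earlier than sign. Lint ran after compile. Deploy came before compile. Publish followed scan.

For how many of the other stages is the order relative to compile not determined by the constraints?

Forced before compile: deploy; forced after compile: lint.
That leaves link, publish, scan, sign, and test with no forced order relative to compile — 5.

5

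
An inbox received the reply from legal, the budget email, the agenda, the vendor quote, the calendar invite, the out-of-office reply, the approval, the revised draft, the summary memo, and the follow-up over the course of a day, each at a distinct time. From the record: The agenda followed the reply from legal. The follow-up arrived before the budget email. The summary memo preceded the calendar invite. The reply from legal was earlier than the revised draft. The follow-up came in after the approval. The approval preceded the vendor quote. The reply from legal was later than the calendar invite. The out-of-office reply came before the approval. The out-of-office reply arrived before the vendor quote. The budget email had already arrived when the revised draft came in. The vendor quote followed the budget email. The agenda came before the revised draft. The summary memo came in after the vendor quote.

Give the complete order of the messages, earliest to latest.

the out-of-office reply, the approval, the follow-up, the budget email, the vendor quote, the summary memo, the calendar invite, the reply from legal, the agenda, the revised draft

The constraints fix every adjacent pair, so only one ordering works:
the out-of-office reply → the approval → the follow-up → the budget email → the vendor quote → the summary memo → the calendar invite → the reply from legal → the agenda → the revised draft.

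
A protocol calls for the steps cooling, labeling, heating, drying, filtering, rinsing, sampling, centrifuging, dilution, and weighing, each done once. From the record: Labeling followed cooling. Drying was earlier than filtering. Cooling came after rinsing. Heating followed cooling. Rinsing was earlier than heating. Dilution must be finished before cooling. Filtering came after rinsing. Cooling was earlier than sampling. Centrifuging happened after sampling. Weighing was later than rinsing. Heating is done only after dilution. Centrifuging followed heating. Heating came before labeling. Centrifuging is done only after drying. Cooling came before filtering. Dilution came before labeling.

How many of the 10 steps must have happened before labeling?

Directly stated before labeling: cooling, dilution, and heating.
Rinsing reaches labeling via rinsing → heating → labeling.
No chain forces filtering (or any of the others) ahead of labeling.
That's cooling, dilution, heating, and rinsing — 4 in all.

4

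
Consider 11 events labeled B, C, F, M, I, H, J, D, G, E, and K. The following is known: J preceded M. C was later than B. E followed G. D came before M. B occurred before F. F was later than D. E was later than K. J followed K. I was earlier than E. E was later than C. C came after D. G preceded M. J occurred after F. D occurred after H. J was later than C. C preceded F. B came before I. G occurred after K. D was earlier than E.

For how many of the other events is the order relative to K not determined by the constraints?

6

Forced after K: E, G, J, and M.
That leaves B, C, D, F, H, and I with no forced order relative to K — 6.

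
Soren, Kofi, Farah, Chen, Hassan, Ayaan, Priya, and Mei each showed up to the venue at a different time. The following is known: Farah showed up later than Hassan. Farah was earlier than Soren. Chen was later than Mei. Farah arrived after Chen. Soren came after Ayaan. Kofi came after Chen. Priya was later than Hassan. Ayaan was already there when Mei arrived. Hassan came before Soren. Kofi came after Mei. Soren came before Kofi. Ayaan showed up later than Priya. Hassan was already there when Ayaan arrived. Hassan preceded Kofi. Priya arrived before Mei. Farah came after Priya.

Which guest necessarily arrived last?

Every other guest has a chain of constraints placing them before Kofi, so Kofi is last.

Kofi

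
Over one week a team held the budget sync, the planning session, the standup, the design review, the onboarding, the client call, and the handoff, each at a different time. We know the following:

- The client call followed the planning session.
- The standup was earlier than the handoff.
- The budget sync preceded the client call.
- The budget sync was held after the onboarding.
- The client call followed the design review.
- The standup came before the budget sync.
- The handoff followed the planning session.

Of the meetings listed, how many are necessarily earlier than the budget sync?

Directly stated before the budget sync: the onboarding and the standup.
No chain forces the planning session (or any of the others) ahead of the budget sync.
That's the onboarding and the standup — 2 in all.

2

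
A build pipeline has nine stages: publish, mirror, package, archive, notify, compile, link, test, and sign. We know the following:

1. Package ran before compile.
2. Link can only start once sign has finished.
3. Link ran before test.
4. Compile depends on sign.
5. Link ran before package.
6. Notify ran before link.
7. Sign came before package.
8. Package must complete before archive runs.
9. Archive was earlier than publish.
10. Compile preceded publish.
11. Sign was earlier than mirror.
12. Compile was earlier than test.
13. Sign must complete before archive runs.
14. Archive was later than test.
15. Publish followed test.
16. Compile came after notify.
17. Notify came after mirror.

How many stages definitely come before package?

Directly stated before package: link and sign.
Mirror reaches package via mirror → notify → link → package.
Notify reaches package via notify → link → package.
No chain forces test (or any of the others) ahead of package.
That's link, mirror, notify, and sign — 4 in all.

4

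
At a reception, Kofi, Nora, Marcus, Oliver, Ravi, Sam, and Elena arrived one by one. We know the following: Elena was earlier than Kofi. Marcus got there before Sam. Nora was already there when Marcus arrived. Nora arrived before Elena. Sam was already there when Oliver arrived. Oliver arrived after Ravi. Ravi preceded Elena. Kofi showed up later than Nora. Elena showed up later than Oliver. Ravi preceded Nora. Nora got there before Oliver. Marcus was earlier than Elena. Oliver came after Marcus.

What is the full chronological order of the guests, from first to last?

Ravi, Nora, Marcus, Sam, Oliver, Elena, Kofi

The constraints fix every adjacent pair, so only one ordering works:
Ravi → Nora → Marcus → Sam → Oliver → Elena → Kofi.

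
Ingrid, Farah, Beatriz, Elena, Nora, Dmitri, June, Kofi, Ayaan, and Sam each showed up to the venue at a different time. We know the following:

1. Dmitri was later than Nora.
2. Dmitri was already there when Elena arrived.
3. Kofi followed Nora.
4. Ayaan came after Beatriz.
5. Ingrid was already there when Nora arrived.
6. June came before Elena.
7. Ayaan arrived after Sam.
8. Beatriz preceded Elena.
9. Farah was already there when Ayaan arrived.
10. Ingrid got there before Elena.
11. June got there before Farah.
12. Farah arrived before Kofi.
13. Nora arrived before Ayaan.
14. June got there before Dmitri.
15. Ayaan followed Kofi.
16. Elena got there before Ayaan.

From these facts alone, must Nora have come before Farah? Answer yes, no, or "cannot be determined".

No chain of stated constraints runs from Nora to Farah, and none runs from Farah to Nora either.
So the relative order of Nora and Farah is not fixed by the given facts.

cannot be determined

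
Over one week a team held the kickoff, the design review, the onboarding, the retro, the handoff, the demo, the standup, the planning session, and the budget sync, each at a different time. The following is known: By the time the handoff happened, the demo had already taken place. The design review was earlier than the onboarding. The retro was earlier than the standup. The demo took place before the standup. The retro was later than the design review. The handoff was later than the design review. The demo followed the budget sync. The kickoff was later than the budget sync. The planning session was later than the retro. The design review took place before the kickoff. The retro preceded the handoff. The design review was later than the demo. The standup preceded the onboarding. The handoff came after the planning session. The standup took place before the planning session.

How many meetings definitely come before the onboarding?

5

Directly stated before the onboarding: the design review and the standup.
The budget sync reaches the onboarding via the budget sync → the demo → the standup → the onboarding.
The demo reaches the onboarding via the demo → the standup → the onboarding.
The retro reaches the onboarding via the retro → the standup → the onboarding.
No chain forces the kickoff (or any of the others) ahead of the onboarding.
That's the budget sync, the demo, the design review, the retro, and the standup — 5 in all.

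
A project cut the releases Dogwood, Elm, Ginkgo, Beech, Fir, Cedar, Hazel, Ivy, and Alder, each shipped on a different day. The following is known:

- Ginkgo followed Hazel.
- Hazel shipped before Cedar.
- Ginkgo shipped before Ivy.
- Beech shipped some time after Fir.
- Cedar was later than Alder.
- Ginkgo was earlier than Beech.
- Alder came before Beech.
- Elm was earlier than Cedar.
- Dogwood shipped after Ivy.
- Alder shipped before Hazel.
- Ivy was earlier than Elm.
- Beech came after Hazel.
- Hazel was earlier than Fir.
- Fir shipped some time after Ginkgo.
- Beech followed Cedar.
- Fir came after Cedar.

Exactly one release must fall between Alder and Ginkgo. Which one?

Hazel

Tracing the constraints gives Alder → Hazel → Ginkgo, so Hazel sits after Alder and before Ginkgo.
No other release is forced both after Alder and before Ginkgo.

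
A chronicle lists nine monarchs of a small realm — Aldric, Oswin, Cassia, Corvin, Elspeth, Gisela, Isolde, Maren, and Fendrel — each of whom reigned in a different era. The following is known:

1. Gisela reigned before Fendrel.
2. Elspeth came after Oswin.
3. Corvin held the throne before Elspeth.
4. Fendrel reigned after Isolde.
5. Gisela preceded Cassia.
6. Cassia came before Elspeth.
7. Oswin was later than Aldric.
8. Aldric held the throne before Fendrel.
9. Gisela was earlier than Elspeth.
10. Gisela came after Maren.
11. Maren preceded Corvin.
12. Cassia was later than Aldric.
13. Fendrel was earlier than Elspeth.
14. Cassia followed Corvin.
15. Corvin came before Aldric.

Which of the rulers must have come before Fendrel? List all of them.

Directly stated before Fendrel: Aldric, Gisela, and Isolde.
Corvin reaches Fendrel via Corvin → Aldric → Fendrel.
Maren reaches Fendrel via Maren → Gisela → Fendrel.
No chain forces Elspeth (or any of the others) ahead of Fendrel.

Aldric, Corvin, Gisela, Isolde, Maren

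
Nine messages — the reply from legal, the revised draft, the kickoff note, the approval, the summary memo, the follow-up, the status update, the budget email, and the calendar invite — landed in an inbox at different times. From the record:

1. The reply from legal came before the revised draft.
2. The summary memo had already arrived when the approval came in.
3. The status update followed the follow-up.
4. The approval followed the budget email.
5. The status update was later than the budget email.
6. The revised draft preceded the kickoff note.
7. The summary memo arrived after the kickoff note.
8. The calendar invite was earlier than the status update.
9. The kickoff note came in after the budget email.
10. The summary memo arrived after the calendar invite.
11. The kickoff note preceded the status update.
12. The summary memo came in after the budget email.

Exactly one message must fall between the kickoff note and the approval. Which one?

the summary memo

Tracing the constraints gives the kickoff note → the summary memo → the approval, so the summary memo sits after the kickoff note and before the approval.
No other message is forced both after the kickoff note and before the approval.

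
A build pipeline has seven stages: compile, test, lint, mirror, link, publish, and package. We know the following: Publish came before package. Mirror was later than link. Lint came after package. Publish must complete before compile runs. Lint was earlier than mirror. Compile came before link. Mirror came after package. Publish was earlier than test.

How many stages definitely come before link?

2

Directly stated before link: compile.
Publish reaches link via publish → compile → link.
No chain forces mirror (or any of the others) ahead of link.
That's compile and publish — 2 in all.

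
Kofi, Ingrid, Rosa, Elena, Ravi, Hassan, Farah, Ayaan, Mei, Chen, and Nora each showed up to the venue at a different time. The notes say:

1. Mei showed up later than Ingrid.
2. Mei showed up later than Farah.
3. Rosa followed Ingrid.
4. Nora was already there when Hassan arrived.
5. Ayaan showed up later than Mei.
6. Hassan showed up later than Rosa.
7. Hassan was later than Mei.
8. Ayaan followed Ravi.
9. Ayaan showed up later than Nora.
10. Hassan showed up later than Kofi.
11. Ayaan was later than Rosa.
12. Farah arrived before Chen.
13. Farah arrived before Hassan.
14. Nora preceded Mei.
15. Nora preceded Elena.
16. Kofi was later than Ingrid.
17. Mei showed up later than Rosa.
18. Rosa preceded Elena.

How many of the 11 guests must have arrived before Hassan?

Directly stated before Hassan: Farah, Kofi, Mei, Nora, and Rosa.
Ingrid reaches Hassan via Ingrid → Mei → Hassan.
No chain forces Elena (or any of the others) ahead of Hassan.
That's Farah, Ingrid, Kofi, Mei, Nora, and Rosa — 6 in all.

6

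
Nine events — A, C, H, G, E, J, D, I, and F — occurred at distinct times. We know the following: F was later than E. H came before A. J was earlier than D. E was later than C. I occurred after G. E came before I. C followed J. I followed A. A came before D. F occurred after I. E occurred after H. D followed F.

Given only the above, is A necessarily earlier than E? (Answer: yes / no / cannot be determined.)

cannot be determined

No chain of stated constraints runs from A to E, and none runs from E to A either.
So the relative order of A and E is not fixed by the given facts.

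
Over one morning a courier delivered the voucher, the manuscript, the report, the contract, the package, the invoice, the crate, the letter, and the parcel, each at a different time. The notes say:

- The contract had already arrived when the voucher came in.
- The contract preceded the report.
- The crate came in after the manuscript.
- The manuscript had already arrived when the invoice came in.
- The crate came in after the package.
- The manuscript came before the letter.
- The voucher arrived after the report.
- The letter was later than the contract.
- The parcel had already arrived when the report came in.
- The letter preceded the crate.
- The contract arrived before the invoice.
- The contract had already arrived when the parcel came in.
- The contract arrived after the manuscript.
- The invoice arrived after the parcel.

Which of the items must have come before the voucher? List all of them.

Directly stated before the voucher: the contract and the report.
The manuscript reaches the voucher via the manuscript → the contract → the voucher.
The parcel reaches the voucher via the parcel → the report → the voucher.

the contract, the manuscript, the parcel, the report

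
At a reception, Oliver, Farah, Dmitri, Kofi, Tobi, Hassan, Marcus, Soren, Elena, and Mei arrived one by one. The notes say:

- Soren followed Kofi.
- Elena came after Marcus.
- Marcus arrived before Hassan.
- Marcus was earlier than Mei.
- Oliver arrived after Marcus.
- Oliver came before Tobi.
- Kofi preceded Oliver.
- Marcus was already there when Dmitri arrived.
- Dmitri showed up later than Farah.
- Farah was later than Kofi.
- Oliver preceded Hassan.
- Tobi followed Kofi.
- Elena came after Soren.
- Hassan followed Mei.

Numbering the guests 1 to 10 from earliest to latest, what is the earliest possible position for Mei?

2

Marcus must come before Mei — 1 forced predecessor.
Nothing else is forced ahead of Mei, so their earliest slot is position 1 + 1 = 2.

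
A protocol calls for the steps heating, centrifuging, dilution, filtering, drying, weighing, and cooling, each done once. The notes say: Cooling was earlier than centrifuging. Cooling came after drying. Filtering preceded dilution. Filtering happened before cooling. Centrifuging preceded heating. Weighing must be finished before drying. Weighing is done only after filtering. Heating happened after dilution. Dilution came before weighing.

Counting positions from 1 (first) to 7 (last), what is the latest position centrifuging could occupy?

6

Centrifuging must come before heating — 1 step forced after it.
Everything else can be placed before centrifuging in some valid order, so centrifuging can sit as late as position 7 − 1 = 6.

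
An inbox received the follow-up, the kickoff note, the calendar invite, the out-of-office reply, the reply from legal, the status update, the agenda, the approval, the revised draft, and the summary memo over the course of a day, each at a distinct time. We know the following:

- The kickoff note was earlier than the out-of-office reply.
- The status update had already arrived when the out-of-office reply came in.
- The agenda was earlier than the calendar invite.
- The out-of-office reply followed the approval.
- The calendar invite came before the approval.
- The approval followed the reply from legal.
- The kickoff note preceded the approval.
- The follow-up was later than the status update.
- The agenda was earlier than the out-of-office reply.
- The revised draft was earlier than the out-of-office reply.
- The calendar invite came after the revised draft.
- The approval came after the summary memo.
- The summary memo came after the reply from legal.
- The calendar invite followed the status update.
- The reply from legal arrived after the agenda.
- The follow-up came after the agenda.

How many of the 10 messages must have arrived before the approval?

7

Directly stated before the approval: the calendar invite, the kickoff note, the reply from legal, and the summary memo.
The agenda reaches the approval via the agenda → the calendar invite → the approval.
The revised draft reaches the approval via the revised draft → the calendar invite → the approval.
The status update reaches the approval via the status update → the calendar invite → the approval.
No chain forces the out-of-office reply (or any of the others) ahead of the approval.
That's the agenda, the calendar invite, the kickoff note, the reply from legal, the revised draft, the status update, and the summary memo — 7 in all.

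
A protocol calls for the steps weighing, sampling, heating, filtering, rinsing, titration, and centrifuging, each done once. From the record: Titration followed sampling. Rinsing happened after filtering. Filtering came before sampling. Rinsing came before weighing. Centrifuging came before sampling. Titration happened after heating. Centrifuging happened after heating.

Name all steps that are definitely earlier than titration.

centrifuging, filtering, heating, sampling

Directly stated before titration: heating and sampling.
Centrifuging reaches titration via centrifuging → sampling → titration.
Filtering reaches titration via filtering → sampling → titration.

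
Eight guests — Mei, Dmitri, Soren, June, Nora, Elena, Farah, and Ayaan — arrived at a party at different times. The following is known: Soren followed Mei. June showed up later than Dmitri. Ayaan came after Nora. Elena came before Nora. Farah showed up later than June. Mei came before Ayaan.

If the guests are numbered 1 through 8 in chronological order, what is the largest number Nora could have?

7

Nora must come before Ayaan — 1 guest forced after them.
Everything else can be placed before Nora in some valid order, so Nora can sit as late as position 8 − 1 = 7.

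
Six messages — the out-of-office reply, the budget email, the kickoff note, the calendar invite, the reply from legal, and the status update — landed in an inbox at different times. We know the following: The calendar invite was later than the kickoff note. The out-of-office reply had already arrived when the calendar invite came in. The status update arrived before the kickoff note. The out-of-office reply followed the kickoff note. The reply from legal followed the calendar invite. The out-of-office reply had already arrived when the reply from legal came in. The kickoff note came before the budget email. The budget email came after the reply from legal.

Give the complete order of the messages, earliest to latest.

The constraints fix every adjacent pair, so only one ordering works:
the status update → the kickoff note → the out-of-office reply → the calendar invite → the reply from legal → the budget email.

the status update, the kickoff note, the out-of-office reply, the calendar invite, the reply from legal, the budget email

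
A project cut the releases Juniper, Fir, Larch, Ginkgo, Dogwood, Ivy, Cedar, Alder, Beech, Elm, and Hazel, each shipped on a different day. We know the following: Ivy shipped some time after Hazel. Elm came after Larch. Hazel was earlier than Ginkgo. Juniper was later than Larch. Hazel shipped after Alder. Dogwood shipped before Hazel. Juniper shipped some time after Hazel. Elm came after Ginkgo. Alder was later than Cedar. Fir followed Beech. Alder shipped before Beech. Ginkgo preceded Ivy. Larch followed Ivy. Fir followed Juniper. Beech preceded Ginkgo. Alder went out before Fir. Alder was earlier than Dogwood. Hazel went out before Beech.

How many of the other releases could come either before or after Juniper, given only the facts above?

Forced before Juniper: Alder, Beech, Cedar, Dogwood, Ginkgo, Hazel, Ivy, and Larch; forced after Juniper: Fir.
That leaves Elm with no forced order relative to Juniper — 1.

1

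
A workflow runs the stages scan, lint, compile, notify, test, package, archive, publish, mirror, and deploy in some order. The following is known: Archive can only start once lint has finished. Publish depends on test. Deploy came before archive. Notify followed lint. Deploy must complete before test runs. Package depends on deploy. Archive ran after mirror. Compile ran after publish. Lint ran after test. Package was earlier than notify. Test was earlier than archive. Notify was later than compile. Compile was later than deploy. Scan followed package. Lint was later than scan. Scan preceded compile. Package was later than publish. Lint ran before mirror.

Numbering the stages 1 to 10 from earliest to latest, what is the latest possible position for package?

4

Package must come before archive, compile, lint, mirror, notify, and scan — 6 stages forced after it.
Everything else can be placed before package in some valid order, so package can sit as late as position 10 − 6 = 4.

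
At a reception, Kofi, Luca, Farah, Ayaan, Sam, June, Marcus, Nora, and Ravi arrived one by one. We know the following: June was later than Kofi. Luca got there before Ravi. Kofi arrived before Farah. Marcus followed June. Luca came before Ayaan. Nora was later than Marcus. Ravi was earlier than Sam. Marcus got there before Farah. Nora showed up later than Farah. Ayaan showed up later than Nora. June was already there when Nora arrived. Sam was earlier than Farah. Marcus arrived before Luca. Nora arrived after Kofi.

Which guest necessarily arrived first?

Kofi has a chain of constraints placing them before every other guest, so Kofi must be first.

Kofi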